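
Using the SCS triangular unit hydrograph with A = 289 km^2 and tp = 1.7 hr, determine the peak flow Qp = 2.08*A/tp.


SCS formula: Qp = 2.08 * A / tp.
Qp = 2.08 * 289 / 1.7
   = 601.12 / 1.7
   = 353.6 m^3/s per cm.

353.6


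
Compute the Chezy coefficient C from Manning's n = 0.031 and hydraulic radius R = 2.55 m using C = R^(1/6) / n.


The Chezy coefficient relates to Manning's n through C = R^(1/6) / n.
R^(1/6) = 2.55^(1/6) = 1.168844.
C = 1.168844 / 0.031 = 37.7 m^(1/2)/s.

37.7


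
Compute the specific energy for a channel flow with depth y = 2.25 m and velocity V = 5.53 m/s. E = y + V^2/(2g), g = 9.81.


Specific energy E = y + V^2/(2g).
Velocity head = V^2/(2g) = 5.53^2 / (2*9.81) = 30.5809 / 19.62 = 1.5587 m.
E = 2.25 + 1.5587 = 3.8087 m.

3.8087


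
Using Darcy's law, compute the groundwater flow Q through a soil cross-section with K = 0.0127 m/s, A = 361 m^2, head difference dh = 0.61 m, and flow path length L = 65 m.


Darcy's law: Q = K * A * i, where i = dh/L.
Hydraulic gradient i = 0.61 / 65 = 0.009385.
Q = 0.0127 * 361 * 0.009385
  = 0.043 m^3/s.

0.043


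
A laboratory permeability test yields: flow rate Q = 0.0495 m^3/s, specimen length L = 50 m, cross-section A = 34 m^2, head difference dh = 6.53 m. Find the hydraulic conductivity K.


From K = Q*L / (A*dh):
Numerator: Q*L = 0.0495 * 50 = 2.475.
Denominator: A*dh = 34 * 6.53 = 222.02.
K = 2.475 / 222.02 = 0.011148 m/s.

0.011148


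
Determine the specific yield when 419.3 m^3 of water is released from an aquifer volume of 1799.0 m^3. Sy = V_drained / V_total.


Specific yield Sy = Volume drained / Total volume.
Sy = 419.3 / 1799.0
   = 0.2331.

0.2331


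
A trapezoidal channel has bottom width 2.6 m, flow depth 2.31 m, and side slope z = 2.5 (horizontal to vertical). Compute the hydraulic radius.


For a trapezoidal section with side slope z:
A = (b + z*y)*y = (2.6 + 2.5*2.31)*2.31 = 19.346 m^2.
P = b + 2*y*sqrt(1 + z^2) = 2.6 + 2*2.31*sqrt(1 + 2.5^2) = 15.04 m.
R = A/P = 19.346 / 15.04 = 1.2863 m.

1.2863


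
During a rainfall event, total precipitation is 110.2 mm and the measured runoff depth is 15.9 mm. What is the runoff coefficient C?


The runoff coefficient C = runoff depth / rainfall depth.
C = 15.9 / 110.2
  = 0.1443.

0.1443


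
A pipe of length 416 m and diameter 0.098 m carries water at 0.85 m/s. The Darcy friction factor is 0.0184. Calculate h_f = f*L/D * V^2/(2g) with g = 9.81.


Darcy-Weisbach equation: h_f = f * (L/D) * V^2/(2g).
f * L/D = 0.0184 * 416/0.098 = 78.1061.
V^2/(2g) = 0.85^2 / (2*9.81) = 0.7225 / 19.62 = 0.0368 m.
h_f = 78.1061 * 0.0368 = 2.876 m.

2.876


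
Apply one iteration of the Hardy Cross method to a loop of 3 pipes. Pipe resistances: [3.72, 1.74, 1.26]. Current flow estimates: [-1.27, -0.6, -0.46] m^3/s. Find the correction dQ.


Numerator terms (r*Q*|Q|): 3.72*-1.27*|-1.27| = -6.0; 1.74*-0.6*|-0.6| = -0.6264; 1.26*-0.46*|-0.46| = -0.2666.
Sum of numerator = -6.893.
Denominator terms (r*|Q|): 3.72*|-1.27| = 4.7244; 1.74*|-0.6| = 1.044; 1.26*|-0.46| = 0.5796.
2 * sum of denominator = 2 * 6.348 = 12.696.
dQ = --6.893 / 12.696 = 0.5429 m^3/s.

0.5429


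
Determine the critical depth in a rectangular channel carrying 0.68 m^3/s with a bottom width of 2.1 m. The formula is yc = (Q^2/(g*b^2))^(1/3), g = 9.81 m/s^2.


Using yc = (Q^2 / (g * b^2))^(1/3):
Q^2 = 0.68^2 = 0.46.
g * b^2 = 9.81 * 2.1^2 = 9.81 * 4.41 = 43.26.
Q^2 / (g*b^2) = 0.46 / 43.26 = 0.0106.
yc = 0.0106^(1/3) = 0.2203 m.

0.2203


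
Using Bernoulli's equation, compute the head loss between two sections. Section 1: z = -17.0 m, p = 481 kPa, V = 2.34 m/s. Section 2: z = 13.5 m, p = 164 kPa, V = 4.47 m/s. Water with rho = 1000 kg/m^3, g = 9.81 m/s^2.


Total head at each section: H = z + p/(rho*g) + V^2/(2g).
H1 = -17.0 + 481*1000/(1000*9.81) + 2.34^2/(2*9.81)
   = -17.0 + 49.032 + 0.2791
   = 32.311 m.
H2 = 13.5 + 164*1000/(1000*9.81) + 4.47^2/(2*9.81)
   = 13.5 + 16.718 + 1.0184
   = 31.236 m.
h_L = H1 - H2 = 32.311 - 31.236 = 1.075 m.

1.075


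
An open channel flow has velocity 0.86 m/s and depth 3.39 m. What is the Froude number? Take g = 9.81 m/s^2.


The Froude number is defined as Fr = V / sqrt(g*y).
g*y = 9.81 * 3.39 = 33.2559.
sqrt(g*y) = sqrt(33.2559) = 5.7668.
Fr = 0.86 / 5.7668 = 0.1491.

0.1491


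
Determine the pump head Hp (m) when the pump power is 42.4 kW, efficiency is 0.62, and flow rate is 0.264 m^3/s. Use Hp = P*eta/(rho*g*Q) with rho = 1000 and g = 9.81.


Pump head formula: Hp = P * eta / (rho * g * Q).
Numerator: P * eta = 42.4 * 1000 * 0.62 = 26288.0 W.
Denominator: rho * g * Q = 1000 * 9.81 * 0.264 = 2589.84.
Hp = 26288.0 / 2589.84 = 10.15 m.

10.15


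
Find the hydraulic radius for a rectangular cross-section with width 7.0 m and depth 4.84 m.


For a rectangular section:
Flow area A = b * y = 7.0 * 4.84 = 33.88 m^2.
Wetted perimeter P = b + 2y = 7.0 + 2*4.84 = 16.68 m.
Hydraulic radius R = A/P = 33.88 / 16.68 = 2.0312 m.

2.0312


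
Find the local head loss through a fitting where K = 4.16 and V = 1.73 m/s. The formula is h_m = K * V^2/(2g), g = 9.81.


Minor loss formula: h_m = K * V^2/(2g).
V^2 = 1.73^2 = 2.9929.
V^2/(2g) = 2.9929 / 19.62 = 0.1525 m.
h_m = 4.16 * 0.1525 = 0.6346 m.

0.6346


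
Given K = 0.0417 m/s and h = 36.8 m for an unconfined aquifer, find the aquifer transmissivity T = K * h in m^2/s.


Transmissivity is defined as T = K * h.
T = 0.0417 * 36.8
  = 1.5346 m^2/s.

1.5346


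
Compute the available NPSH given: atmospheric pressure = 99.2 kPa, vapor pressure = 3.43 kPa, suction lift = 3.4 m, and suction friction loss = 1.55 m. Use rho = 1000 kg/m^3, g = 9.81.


NPSHa = p_atm/(rho*g) - z_s - hf_s - p_vap/(rho*g).
p_atm/(rho*g) = 99.2*1000 / (1000*9.81) = 10.112 m.
p_vap/(rho*g) = 3.43*1000 / (1000*9.81) = 0.35 m.
NPSHa = 10.112 - 3.4 - 1.55 - 0.35
      = 4.81 m.

4.81


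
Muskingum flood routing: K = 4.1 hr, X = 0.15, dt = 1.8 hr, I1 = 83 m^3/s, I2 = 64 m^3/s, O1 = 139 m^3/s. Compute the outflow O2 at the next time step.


Muskingum coefficients:
denom = 2*K*(1-X) + dt = 2*4.1*(1-0.15) + 1.8 = 8.77.
C0 = (dt - 2*K*X)/denom = (1.8 - 2*4.1*0.15)/8.77 = 0.065.
C1 = (dt + 2*K*X)/denom = (1.8 + 2*4.1*0.15)/8.77 = 0.3455.
C2 = (2*K*(1-X) - dt)/denom = 0.5895.
O2 = C0*I2 + C1*I1 + C2*O1
   = 0.065*64 + 0.3455*83 + 0.5895*139
   = 114.78 m^3/s.

114.78


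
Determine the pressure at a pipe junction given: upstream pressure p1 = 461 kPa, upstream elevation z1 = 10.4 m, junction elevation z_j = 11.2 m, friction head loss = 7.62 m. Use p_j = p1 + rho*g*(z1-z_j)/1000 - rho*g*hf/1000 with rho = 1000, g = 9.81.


Junction pressure: p_j = p1 + rho*g*(z1 - z_j)/1000 - rho*g*hf/1000.
Elevation term = 1000*9.81*(10.4 - 11.2)/1000 = -7.848 kPa.
Friction term = 1000*9.81*7.62/1000 = 74.752 kPa.
p_j = 461 + -7.848 - 74.752 = 378.4 kPa.

378.4


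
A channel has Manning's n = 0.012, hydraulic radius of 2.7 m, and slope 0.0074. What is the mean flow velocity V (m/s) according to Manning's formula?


Manning's equation gives V = (1/n) * R^(2/3) * S^(1/2).
First, compute R^(2/3) = 2.7^(2/3) = 1.939.
Next, S^(1/2) = 0.0074^(1/2) = 0.086023.
Then 1/n = 1/0.012 = 83.33.
V = 83.33 * 1.939 * 0.086023 = 13.8999 m/s.

13.8999


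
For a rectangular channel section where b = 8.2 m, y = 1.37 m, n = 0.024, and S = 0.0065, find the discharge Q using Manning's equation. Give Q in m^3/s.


For a rectangular channel, the cross-sectional area A = b * y = 8.2 * 1.37 = 11.23 m^2.
The wetted perimeter P = b + 2y = 8.2 + 2*1.37 = 10.94 m.
Hydraulic radius R = A/P = 11.23/10.94 = 1.0269 m.
Velocity V = (1/n)*R^(2/3)*S^(1/2) = (1/0.024)*1.0269^(2/3)*0.0065^(1/2) = 3.4192 m/s.
Discharge Q = A * V = 11.23 * 3.4192 = 38.411 m^3/s.

38.411


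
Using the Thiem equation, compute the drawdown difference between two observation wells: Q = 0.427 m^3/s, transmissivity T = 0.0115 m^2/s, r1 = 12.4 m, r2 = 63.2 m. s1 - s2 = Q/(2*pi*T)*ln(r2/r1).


Thiem equation: s1 - s2 = Q/(2*pi*T) * ln(r2/r1).
ln(r2/r1) = ln(63.2/12.4) = 1.6286.
Q/(2*pi*T) = 0.427 / (2*pi*0.0115) = 0.427 / 0.0723 = 5.9095.
s1 - s2 = 5.9095 * 1.6286 = 9.6242 m.

9.6242


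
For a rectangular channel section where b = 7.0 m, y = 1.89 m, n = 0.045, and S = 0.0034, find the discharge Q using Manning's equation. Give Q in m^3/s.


For a rectangular channel, the cross-sectional area A = b * y = 7.0 * 1.89 = 13.23 m^2.
The wetted perimeter P = b + 2y = 7.0 + 2*1.89 = 10.78 m.
Hydraulic radius R = A/P = 13.23/10.78 = 1.2273 m.
Velocity V = (1/n)*R^(2/3)*S^(1/2) = (1/0.045)*1.2273^(2/3)*0.0034^(1/2) = 1.4853 m/s.
Discharge Q = A * V = 13.23 * 1.4853 = 19.651 m^3/s.

19.651


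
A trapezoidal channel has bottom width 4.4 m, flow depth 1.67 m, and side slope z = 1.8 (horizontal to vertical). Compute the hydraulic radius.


For a trapezoidal section with side slope z:
A = (b + z*y)*y = (4.4 + 1.8*1.67)*1.67 = 12.368 m^2.
P = b + 2*y*sqrt(1 + z^2) = 4.4 + 2*1.67*sqrt(1 + 1.8^2) = 11.277 m.
R = A/P = 12.368 / 11.277 = 1.0967 m.

1.0967


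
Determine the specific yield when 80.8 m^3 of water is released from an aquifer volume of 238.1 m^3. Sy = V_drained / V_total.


Specific yield Sy = Volume drained / Total volume.
Sy = 80.8 / 238.1
   = 0.3394.

0.3394


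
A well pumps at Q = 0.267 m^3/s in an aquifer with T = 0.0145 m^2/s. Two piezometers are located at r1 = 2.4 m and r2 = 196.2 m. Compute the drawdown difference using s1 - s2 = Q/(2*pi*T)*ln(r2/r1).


Thiem equation: s1 - s2 = Q/(2*pi*T) * ln(r2/r1).
ln(r2/r1) = ln(196.2/2.4) = 4.4037.
Q/(2*pi*T) = 0.267 / (2*pi*0.0145) = 0.267 / 0.0911 = 2.9306.
s1 - s2 = 2.9306 * 4.4037 = 12.9056 m.

12.9056


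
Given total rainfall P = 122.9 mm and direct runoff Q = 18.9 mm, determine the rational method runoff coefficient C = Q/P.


The runoff coefficient C = runoff depth / rainfall depth.
C = 18.9 / 122.9
  = 0.1538.

0.1538


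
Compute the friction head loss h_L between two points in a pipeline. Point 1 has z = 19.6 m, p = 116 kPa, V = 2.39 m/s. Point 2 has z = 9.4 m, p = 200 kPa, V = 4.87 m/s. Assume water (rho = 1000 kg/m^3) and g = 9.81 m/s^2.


Total head at each section: H = z + p/(rho*g) + V^2/(2g).
H1 = 19.6 + 116*1000/(1000*9.81) + 2.39^2/(2*9.81)
   = 19.6 + 11.825 + 0.2911
   = 31.716 m.
H2 = 9.4 + 200*1000/(1000*9.81) + 4.87^2/(2*9.81)
   = 9.4 + 20.387 + 1.2088
   = 30.996 m.
h_L = H1 - H2 = 31.716 - 30.996 = 0.72 m.

0.72


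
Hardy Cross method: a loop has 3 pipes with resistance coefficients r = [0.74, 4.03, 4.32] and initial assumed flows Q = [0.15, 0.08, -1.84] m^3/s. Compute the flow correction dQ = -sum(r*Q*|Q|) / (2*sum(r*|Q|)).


Numerator terms (r*Q*|Q|): 0.74*0.15*|0.15| = 0.0166; 4.03*0.08*|0.08| = 0.0258; 4.32*-1.84*|-1.84| = -14.6258.
Sum of numerator = -14.5834.
Denominator terms (r*|Q|): 0.74*|0.15| = 0.111; 4.03*|0.08| = 0.3224; 4.32*|-1.84| = 7.9488.
2 * sum of denominator = 2 * 8.3822 = 16.7644.
dQ = --14.5834 / 16.7644 = 0.8699 m^3/s.

0.8699


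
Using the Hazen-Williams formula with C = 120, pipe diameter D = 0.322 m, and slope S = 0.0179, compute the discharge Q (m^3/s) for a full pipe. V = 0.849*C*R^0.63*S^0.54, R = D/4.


For a full circular pipe, R = D/4 = 0.322/4 = 0.0805 m.
V = 0.849 * 120 * 0.0805^0.63 * 0.0179^0.54
  = 0.849 * 120 * 0.20448 * 0.113904
  = 2.3729 m/s.
Pipe area A = pi*D^2/4 = pi*0.322^2/4 = 0.0814 m^2.
Q = A * V = 0.0814 * 2.3729 = 0.1932 m^3/s.

0.1932


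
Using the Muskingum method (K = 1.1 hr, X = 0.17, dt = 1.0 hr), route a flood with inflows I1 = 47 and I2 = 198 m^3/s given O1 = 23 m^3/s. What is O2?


Muskingum coefficients:
denom = 2*K*(1-X) + dt = 2*1.1*(1-0.17) + 1.0 = 2.826.
C0 = (dt - 2*K*X)/denom = (1.0 - 2*1.1*0.17)/2.826 = 0.2215.
C1 = (dt + 2*K*X)/denom = (1.0 + 2*1.1*0.17)/2.826 = 0.4862.
C2 = (2*K*(1-X) - dt)/denom = 0.2923.
O2 = C0*I2 + C1*I1 + C2*O1
   = 0.2215*198 + 0.4862*47 + 0.2923*23
   = 73.43 m^3/s.

73.43


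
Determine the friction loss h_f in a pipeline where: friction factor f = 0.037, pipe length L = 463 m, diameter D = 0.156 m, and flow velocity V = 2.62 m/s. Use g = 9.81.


Darcy-Weisbach equation: h_f = f * (L/D) * V^2/(2g).
f * L/D = 0.037 * 463/0.156 = 109.8141.
V^2/(2g) = 2.62^2 / (2*9.81) = 6.8644 / 19.62 = 0.3499 m.
h_f = 109.8141 * 0.3499 = 38.42 m.

38.42


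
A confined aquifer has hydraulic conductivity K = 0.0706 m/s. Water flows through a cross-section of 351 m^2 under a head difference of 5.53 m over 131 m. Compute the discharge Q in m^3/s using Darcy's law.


Darcy's law: Q = K * A * i, where i = dh/L.
Hydraulic gradient i = 5.53 / 131 = 0.042214.
Q = 0.0706 * 351 * 0.042214
  = 1.0461 m^3/s.

1.0461


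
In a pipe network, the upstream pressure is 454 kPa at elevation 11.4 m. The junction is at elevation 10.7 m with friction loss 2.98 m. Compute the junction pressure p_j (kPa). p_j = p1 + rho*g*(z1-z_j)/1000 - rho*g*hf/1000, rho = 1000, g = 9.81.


Junction pressure: p_j = p1 + rho*g*(z1 - z_j)/1000 - rho*g*hf/1000.
Elevation term = 1000*9.81*(11.4 - 10.7)/1000 = 6.867 kPa.
Friction term = 1000*9.81*2.98/1000 = 29.234 kPa.
p_j = 454 + 6.867 - 29.234 = 431.63 kPa.

431.63


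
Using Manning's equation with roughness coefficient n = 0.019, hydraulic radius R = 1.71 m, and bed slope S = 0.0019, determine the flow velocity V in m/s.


Manning's equation gives V = (1/n) * R^(2/3) * S^(1/2).
First, compute R^(2/3) = 1.71^(2/3) = 1.43.
Next, S^(1/2) = 0.0019^(1/2) = 0.043589.
Then 1/n = 1/0.019 = 52.63.
V = 52.63 * 1.43 * 0.043589 = 3.2806 m/s.

3.2806


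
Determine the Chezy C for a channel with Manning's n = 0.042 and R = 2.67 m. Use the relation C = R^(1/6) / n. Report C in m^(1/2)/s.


The Chezy coefficient relates to Manning's n through C = R^(1/6) / n.
R^(1/6) = 2.67^(1/6) = 1.177837.
C = 1.177837 / 0.042 = 28.04 m^(1/2)/s.

28.04


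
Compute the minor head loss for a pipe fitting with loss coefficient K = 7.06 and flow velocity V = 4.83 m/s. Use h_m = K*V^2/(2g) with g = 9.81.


Minor loss formula: h_m = K * V^2/(2g).
V^2 = 4.83^2 = 23.3289.
V^2/(2g) = 23.3289 / 19.62 = 1.189 m.
h_m = 7.06 * 1.189 = 8.3946 m.

8.3946


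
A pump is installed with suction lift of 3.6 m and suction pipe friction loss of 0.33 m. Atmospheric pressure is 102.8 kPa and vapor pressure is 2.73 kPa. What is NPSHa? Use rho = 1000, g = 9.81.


NPSHa = p_atm/(rho*g) - z_s - hf_s - p_vap/(rho*g).
p_atm/(rho*g) = 102.8*1000 / (1000*9.81) = 10.479 m.
p_vap/(rho*g) = 2.73*1000 / (1000*9.81) = 0.278 m.
NPSHa = 10.479 - 3.6 - 0.33 - 0.278
      = 6.27 m.

6.27


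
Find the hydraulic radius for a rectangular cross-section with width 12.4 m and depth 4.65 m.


For a rectangular section:
Flow area A = b * y = 12.4 * 4.65 = 57.66 m^2.
Wetted perimeter P = b + 2y = 12.4 + 2*4.65 = 21.7 m.
Hydraulic radius R = A/P = 57.66 / 21.7 = 2.6571 m.

2.6571


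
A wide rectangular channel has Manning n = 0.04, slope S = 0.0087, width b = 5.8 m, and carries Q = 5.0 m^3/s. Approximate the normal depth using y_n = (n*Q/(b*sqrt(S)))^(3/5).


We use the wide-channel approximation y_n = (n*Q/(b*sqrt(S)))^(3/5).
sqrt(S) = sqrt(0.0087) = 0.093274.
Numerator: n*Q = 0.04 * 5.0 = 0.2.
Denominator: b*sqrt(S) = 5.8 * 0.093274 = 0.540989.
arg = 0.3697.
y_n = 0.3697^(3/5) = 0.5504 m.

0.5504


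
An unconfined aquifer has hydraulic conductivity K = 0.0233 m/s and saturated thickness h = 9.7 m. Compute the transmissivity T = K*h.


Transmissivity is defined as T = K * h.
T = 0.0233 * 9.7
  = 0.226 m^2/s.

0.226


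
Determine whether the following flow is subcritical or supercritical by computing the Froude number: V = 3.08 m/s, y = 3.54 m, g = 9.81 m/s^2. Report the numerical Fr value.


The Froude number is defined as Fr = V / sqrt(g*y).
g*y = 9.81 * 3.54 = 34.7274.
sqrt(g*y) = sqrt(34.7274) = 5.893.
Fr = 3.08 / 5.893 = 0.5227.
Since Fr < 1, the flow is subcritical.

0.5227


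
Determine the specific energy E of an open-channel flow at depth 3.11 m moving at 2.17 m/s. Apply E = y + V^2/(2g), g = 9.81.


Specific energy E = y + V^2/(2g).
Velocity head = V^2/(2g) = 2.17^2 / (2*9.81) = 4.7089 / 19.62 = 0.24 m.
E = 3.11 + 0.24 = 3.35 m.

3.35


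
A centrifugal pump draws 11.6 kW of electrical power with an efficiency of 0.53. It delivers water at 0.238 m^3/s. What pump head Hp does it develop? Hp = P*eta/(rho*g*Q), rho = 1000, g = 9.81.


Pump head formula: Hp = P * eta / (rho * g * Q).
Numerator: P * eta = 11.6 * 1000 * 0.53 = 6148.0 W.
Denominator: rho * g * Q = 1000 * 9.81 * 0.238 = 2334.78.
Hp = 6148.0 / 2334.78 = 2.63 m.

2.63


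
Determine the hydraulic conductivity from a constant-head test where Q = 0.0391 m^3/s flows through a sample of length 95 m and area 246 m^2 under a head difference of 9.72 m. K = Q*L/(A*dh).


From K = Q*L / (A*dh):
Numerator: Q*L = 0.0391 * 95 = 3.7145.
Denominator: A*dh = 246 * 9.72 = 2391.12.
K = 3.7145 / 2391.12 = 0.001553 m/s.

0.001553


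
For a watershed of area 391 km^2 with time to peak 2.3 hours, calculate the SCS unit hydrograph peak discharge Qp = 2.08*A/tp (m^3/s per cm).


SCS formula: Qp = 2.08 * A / tp.
Qp = 2.08 * 391 / 2.3
   = 813.28 / 2.3
   = 353.6 m^3/s per cm.

353.6


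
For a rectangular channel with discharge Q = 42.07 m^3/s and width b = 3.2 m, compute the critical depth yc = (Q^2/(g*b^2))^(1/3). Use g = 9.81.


Using yc = (Q^2 / (g * b^2))^(1/3):
Q^2 = 42.07^2 = 1769.88.
g * b^2 = 9.81 * 3.2^2 = 9.81 * 10.24 = 100.45.
Q^2 / (g*b^2) = 1769.88 / 100.45 = 17.6195.
yc = 17.6195^(1/3) = 2.6021 m.

2.6021


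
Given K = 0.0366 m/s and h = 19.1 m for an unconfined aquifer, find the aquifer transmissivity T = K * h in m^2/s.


Transmissivity is defined as T = K * h.
T = 0.0366 * 19.1
  = 0.6991 m^2/s.

0.6991


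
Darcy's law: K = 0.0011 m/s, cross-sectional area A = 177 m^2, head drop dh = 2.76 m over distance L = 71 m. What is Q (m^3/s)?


Darcy's law: Q = K * A * i, where i = dh/L.
Hydraulic gradient i = 2.76 / 71 = 0.038873.
Q = 0.0011 * 177 * 0.038873
  = 0.0076 m^3/s.

0.0076


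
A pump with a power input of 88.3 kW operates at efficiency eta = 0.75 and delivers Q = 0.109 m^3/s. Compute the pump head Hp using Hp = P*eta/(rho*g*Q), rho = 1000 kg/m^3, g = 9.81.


Pump head formula: Hp = P * eta / (rho * g * Q).
Numerator: P * eta = 88.3 * 1000 * 0.75 = 66225.0 W.
Denominator: rho * g * Q = 1000 * 9.81 * 0.109 = 1069.29.
Hp = 66225.0 / 1069.29 = 61.93 m.

61.93


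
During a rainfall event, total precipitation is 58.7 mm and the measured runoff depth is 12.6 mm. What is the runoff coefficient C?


The runoff coefficient C = runoff depth / rainfall depth.
C = 12.6 / 58.7
  = 0.2147.

0.2147


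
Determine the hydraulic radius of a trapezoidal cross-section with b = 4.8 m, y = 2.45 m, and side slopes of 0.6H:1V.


For a trapezoidal section with side slope z:
A = (b + z*y)*y = (4.8 + 0.6*2.45)*2.45 = 15.361 m^2.
P = b + 2*y*sqrt(1 + z^2) = 4.8 + 2*2.45*sqrt(1 + 0.6^2) = 10.514 m.
R = A/P = 15.361 / 10.514 = 1.461 m.

1.461


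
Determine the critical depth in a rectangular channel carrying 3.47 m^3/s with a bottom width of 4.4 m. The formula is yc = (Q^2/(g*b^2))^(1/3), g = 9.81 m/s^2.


Using yc = (Q^2 / (g * b^2))^(1/3):
Q^2 = 3.47^2 = 12.04.
g * b^2 = 9.81 * 4.4^2 = 9.81 * 19.36 = 189.92.
Q^2 / (g*b^2) = 12.04 / 189.92 = 0.0634.
yc = 0.0634^(1/3) = 0.3987 m.

0.3987


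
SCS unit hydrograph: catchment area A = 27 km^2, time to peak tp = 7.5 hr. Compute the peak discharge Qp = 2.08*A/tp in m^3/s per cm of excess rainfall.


SCS formula: Qp = 2.08 * A / tp.
Qp = 2.08 * 27 / 7.5
   = 56.16 / 7.5
   = 7.49 m^3/s per cm.

7.49


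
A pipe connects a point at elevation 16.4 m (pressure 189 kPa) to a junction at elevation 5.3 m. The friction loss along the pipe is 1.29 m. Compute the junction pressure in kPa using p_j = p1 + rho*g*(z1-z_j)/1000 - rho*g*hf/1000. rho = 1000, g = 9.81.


Junction pressure: p_j = p1 + rho*g*(z1 - z_j)/1000 - rho*g*hf/1000.
Elevation term = 1000*9.81*(16.4 - 5.3)/1000 = 108.891 kPa.
Friction term = 1000*9.81*1.29/1000 = 12.655 kPa.
p_j = 189 + 108.891 - 12.655 = 285.24 kPa.

285.24


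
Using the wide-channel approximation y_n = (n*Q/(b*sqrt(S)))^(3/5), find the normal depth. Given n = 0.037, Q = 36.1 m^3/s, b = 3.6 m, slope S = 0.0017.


We use the wide-channel approximation y_n = (n*Q/(b*sqrt(S)))^(3/5).
sqrt(S) = sqrt(0.0017) = 0.041231.
Numerator: n*Q = 0.037 * 36.1 = 1.3357.
Denominator: b*sqrt(S) = 3.6 * 0.041231 = 0.148432.
arg = 8.9987.
y_n = 8.9987^(3/5) = 3.7369 m.

3.7369


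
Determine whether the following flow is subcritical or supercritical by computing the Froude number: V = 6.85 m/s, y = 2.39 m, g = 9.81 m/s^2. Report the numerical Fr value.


The Froude number is defined as Fr = V / sqrt(g*y).
g*y = 9.81 * 2.39 = 23.4459.
sqrt(g*y) = sqrt(23.4459) = 4.8421.
Fr = 6.85 / 4.8421 = 1.4147.
Since Fr > 1, the flow is supercritical.

1.4147


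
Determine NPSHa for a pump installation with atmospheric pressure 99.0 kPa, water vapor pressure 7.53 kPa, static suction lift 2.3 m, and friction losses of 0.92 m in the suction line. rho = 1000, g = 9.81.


NPSHa = p_atm/(rho*g) - z_s - hf_s - p_vap/(rho*g).
p_atm/(rho*g) = 99.0*1000 / (1000*9.81) = 10.092 m.
p_vap/(rho*g) = 7.53*1000 / (1000*9.81) = 0.768 m.
NPSHa = 10.092 - 2.3 - 0.92 - 0.768
      = 6.1 m.

6.1


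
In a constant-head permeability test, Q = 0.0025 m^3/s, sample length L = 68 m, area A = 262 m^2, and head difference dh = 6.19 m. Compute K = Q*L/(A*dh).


From K = Q*L / (A*dh):
Numerator: Q*L = 0.0025 * 68 = 0.17.
Denominator: A*dh = 262 * 6.19 = 1621.78.
K = 0.17 / 1621.78 = 0.000105 m/s.

0.000105


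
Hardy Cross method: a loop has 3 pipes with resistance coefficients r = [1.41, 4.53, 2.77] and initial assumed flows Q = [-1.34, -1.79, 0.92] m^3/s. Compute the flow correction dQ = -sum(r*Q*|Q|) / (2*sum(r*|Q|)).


Numerator terms (r*Q*|Q|): 1.41*-1.34*|-1.34| = -2.5318; 4.53*-1.79*|-1.79| = -14.5146; 2.77*0.92*|0.92| = 2.3445.
Sum of numerator = -14.7018.
Denominator terms (r*|Q|): 1.41*|-1.34| = 1.8894; 4.53*|-1.79| = 8.1087; 2.77*|0.92| = 2.5484.
2 * sum of denominator = 2 * 12.5465 = 25.093.
dQ = --14.7018 / 25.093 = 0.5859 m^3/s.

0.5859


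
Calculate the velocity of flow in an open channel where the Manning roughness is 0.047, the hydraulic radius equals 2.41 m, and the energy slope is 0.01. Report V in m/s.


Manning's equation gives V = (1/n) * R^(2/3) * S^(1/2).
First, compute R^(2/3) = 2.41^(2/3) = 1.7975.
Next, S^(1/2) = 0.01^(1/2) = 0.1.
Then 1/n = 1/0.047 = 21.28.
V = 21.28 * 1.7975 * 0.1 = 3.8245 m/s.

3.8245


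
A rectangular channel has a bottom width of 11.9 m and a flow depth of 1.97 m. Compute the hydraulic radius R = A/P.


For a rectangular section:
Flow area A = b * y = 11.9 * 1.97 = 23.44 m^2.
Wetted perimeter P = b + 2y = 11.9 + 2*1.97 = 15.84 m.
Hydraulic radius R = A/P = 23.44 / 15.84 = 1.48 m.

1.48


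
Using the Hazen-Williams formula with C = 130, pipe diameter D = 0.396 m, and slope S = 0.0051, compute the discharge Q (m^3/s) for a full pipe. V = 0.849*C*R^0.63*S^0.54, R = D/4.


For a full circular pipe, R = D/4 = 0.396/4 = 0.099 m.
V = 0.849 * 130 * 0.099^0.63 * 0.0051^0.54
  = 0.849 * 130 * 0.232943 * 0.057821
  = 1.4866 m/s.
Pipe area A = pi*D^2/4 = pi*0.396^2/4 = 0.1232 m^2.
Q = A * V = 0.1232 * 1.4866 = 0.1831 m^3/s.

0.1831


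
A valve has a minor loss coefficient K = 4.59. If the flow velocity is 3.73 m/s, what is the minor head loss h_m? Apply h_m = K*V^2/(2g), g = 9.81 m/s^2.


Minor loss formula: h_m = K * V^2/(2g).
V^2 = 3.73^2 = 13.9129.
V^2/(2g) = 13.9129 / 19.62 = 0.7091 m.
h_m = 4.59 * 0.7091 = 3.2549 m.

3.2549


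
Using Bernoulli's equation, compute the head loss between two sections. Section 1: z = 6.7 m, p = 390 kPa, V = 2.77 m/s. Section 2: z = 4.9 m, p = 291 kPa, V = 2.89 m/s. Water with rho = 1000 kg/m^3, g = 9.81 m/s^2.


Total head at each section: H = z + p/(rho*g) + V^2/(2g).
H1 = 6.7 + 390*1000/(1000*9.81) + 2.77^2/(2*9.81)
   = 6.7 + 39.755 + 0.3911
   = 46.846 m.
H2 = 4.9 + 291*1000/(1000*9.81) + 2.89^2/(2*9.81)
   = 4.9 + 29.664 + 0.4257
   = 34.989 m.
h_L = H1 - H2 = 46.846 - 34.989 = 11.857 m.

11.857


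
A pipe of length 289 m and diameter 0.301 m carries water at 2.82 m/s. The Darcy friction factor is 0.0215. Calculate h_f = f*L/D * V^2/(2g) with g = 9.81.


Darcy-Weisbach equation: h_f = f * (L/D) * V^2/(2g).
f * L/D = 0.0215 * 289/0.301 = 20.6429.
V^2/(2g) = 2.82^2 / (2*9.81) = 7.9524 / 19.62 = 0.4053 m.
h_f = 20.6429 * 0.4053 = 8.367 m.

8.367


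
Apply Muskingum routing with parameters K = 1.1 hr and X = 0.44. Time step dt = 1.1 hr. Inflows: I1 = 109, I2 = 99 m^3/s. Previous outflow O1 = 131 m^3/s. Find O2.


Muskingum coefficients:
denom = 2*K*(1-X) + dt = 2*1.1*(1-0.44) + 1.1 = 2.332.
C0 = (dt - 2*K*X)/denom = (1.1 - 2*1.1*0.44)/2.332 = 0.0566.
C1 = (dt + 2*K*X)/denom = (1.1 + 2*1.1*0.44)/2.332 = 0.8868.
C2 = (2*K*(1-X) - dt)/denom = 0.0566.
O2 = C0*I2 + C1*I1 + C2*O1
   = 0.0566*99 + 0.8868*109 + 0.0566*131
   = 109.68 m^3/s.

109.68


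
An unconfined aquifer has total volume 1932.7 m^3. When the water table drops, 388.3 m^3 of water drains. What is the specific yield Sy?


Specific yield Sy = Volume drained / Total volume.
Sy = 388.3 / 1932.7
   = 0.2009.

0.2009


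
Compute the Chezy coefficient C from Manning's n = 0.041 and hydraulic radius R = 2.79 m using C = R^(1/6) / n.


The Chezy coefficient relates to Manning's n through C = R^(1/6) / n.
R^(1/6) = 2.79^(1/6) = 1.186499.
C = 1.186499 / 0.041 = 28.94 m^(1/2)/s.

28.94


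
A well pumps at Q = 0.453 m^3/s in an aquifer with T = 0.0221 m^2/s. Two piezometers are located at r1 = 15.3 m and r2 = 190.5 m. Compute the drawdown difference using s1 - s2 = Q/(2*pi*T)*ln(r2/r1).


Thiem equation: s1 - s2 = Q/(2*pi*T) * ln(r2/r1).
ln(r2/r1) = ln(190.5/15.3) = 2.5218.
Q/(2*pi*T) = 0.453 / (2*pi*0.0221) = 0.453 / 0.1389 = 3.2623.
s1 - s2 = 3.2623 * 2.5218 = 8.2269 m.

8.2269


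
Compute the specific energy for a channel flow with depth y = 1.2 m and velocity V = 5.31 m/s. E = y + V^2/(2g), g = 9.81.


Specific energy E = y + V^2/(2g).
Velocity head = V^2/(2g) = 5.31^2 / (2*9.81) = 28.1961 / 19.62 = 1.4371 m.
E = 1.2 + 1.4371 = 2.6371 m.

2.6371


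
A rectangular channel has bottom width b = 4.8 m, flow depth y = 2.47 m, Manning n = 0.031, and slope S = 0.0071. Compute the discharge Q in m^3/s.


For a rectangular channel, the cross-sectional area A = b * y = 4.8 * 2.47 = 11.86 m^2.
The wetted perimeter P = b + 2y = 4.8 + 2*2.47 = 9.74 m.
Hydraulic radius R = A/P = 11.86/9.74 = 1.2172 m.
Velocity V = (1/n)*R^(2/3)*S^(1/2) = (1/0.031)*1.2172^(2/3)*0.0071^(1/2) = 3.0988 m/s.
Discharge Q = A * V = 11.86 * 3.0988 = 36.739 m^3/s.

36.739


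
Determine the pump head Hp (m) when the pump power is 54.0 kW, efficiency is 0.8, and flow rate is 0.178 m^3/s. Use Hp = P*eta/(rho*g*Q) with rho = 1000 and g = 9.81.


Pump head formula: Hp = P * eta / (rho * g * Q).
Numerator: P * eta = 54.0 * 1000 * 0.8 = 43200.0 W.
Denominator: rho * g * Q = 1000 * 9.81 * 0.178 = 1746.18.
Hp = 43200.0 / 1746.18 = 24.74 m.

24.74


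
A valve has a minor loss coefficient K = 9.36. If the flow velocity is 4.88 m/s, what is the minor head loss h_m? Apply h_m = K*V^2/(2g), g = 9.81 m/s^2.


Minor loss formula: h_m = K * V^2/(2g).
V^2 = 4.88^2 = 23.8144.
V^2/(2g) = 23.8144 / 19.62 = 1.2138 m.
h_m = 9.36 * 1.2138 = 11.361 m.

11.361


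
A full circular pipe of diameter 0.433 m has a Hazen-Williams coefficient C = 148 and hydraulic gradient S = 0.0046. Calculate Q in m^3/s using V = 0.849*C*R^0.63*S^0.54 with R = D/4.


For a full circular pipe, R = D/4 = 0.433/4 = 0.1082 m.
V = 0.849 * 148 * 0.1082^0.63 * 0.0046^0.54
  = 0.849 * 148 * 0.246428 * 0.054688
  = 1.6934 m/s.
Pipe area A = pi*D^2/4 = pi*0.433^2/4 = 0.1473 m^2.
Q = A * V = 0.1473 * 1.6934 = 0.2494 m^3/s.

0.2494


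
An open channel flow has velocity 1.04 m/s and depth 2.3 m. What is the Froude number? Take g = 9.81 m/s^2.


The Froude number is defined as Fr = V / sqrt(g*y).
g*y = 9.81 * 2.3 = 22.563.
sqrt(g*y) = sqrt(22.563) = 4.7501.
Fr = 1.04 / 4.7501 = 0.2189.

0.2189


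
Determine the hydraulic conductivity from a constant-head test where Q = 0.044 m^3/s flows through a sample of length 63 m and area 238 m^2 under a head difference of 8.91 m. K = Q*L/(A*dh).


From K = Q*L / (A*dh):
Numerator: Q*L = 0.044 * 63 = 2.772.
Denominator: A*dh = 238 * 8.91 = 2120.58.
K = 2.772 / 2120.58 = 0.001307 m/s.

0.001307


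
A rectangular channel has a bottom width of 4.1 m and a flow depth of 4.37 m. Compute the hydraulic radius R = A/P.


For a rectangular section:
Flow area A = b * y = 4.1 * 4.37 = 17.92 m^2.
Wetted perimeter P = b + 2y = 4.1 + 2*4.37 = 12.84 m.
Hydraulic radius R = A/P = 17.92 / 12.84 = 1.3954 m.

1.3954


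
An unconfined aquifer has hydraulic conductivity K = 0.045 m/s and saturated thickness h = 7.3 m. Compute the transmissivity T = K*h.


Transmissivity is defined as T = K * h.
T = 0.045 * 7.3
  = 0.3285 m^2/s.

0.3285


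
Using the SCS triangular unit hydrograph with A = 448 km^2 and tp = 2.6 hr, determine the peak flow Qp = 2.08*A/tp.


SCS formula: Qp = 2.08 * A / tp.
Qp = 2.08 * 448 / 2.6
   = 931.84 / 2.6
   = 358.4 m^3/s per cm.

358.4


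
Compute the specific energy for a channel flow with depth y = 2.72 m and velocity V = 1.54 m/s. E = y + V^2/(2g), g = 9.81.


Specific energy E = y + V^2/(2g).
Velocity head = V^2/(2g) = 1.54^2 / (2*9.81) = 2.3716 / 19.62 = 0.1209 m.
E = 2.72 + 0.1209 = 2.8409 m.

2.8409


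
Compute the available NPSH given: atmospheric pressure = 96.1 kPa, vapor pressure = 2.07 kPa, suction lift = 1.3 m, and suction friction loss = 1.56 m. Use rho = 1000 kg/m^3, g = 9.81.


NPSHa = p_atm/(rho*g) - z_s - hf_s - p_vap/(rho*g).
p_atm/(rho*g) = 96.1*1000 / (1000*9.81) = 9.796 m.
p_vap/(rho*g) = 2.07*1000 / (1000*9.81) = 0.211 m.
NPSHa = 9.796 - 1.3 - 1.56 - 0.211
      = 6.73 m.

6.73


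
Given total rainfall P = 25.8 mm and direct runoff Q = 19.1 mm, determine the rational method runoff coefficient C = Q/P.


The runoff coefficient C = runoff depth / rainfall depth.
C = 19.1 / 25.8
  = 0.7403.

0.7403


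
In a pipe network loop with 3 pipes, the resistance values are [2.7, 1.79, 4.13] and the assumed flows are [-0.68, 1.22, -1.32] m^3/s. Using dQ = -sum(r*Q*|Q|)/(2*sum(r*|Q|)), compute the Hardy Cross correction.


Numerator terms (r*Q*|Q|): 2.7*-0.68*|-0.68| = -1.2485; 1.79*1.22*|1.22| = 2.6642; 4.13*-1.32*|-1.32| = -7.1961.
Sum of numerator = -5.7804.
Denominator terms (r*|Q|): 2.7*|-0.68| = 1.836; 1.79*|1.22| = 2.1838; 4.13*|-1.32| = 5.4516.
2 * sum of denominator = 2 * 9.4714 = 18.9428.
dQ = --5.7804 / 18.9428 = 0.3051 m^3/s.

0.3051


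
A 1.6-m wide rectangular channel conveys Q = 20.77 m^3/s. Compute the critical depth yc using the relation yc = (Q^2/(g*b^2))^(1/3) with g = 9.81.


Using yc = (Q^2 / (g * b^2))^(1/3):
Q^2 = 20.77^2 = 431.39.
g * b^2 = 9.81 * 1.6^2 = 9.81 * 2.56 = 25.11.
Q^2 / (g*b^2) = 431.39 / 25.11 = 17.18.
yc = 17.18^(1/3) = 2.5802 m.

2.5802


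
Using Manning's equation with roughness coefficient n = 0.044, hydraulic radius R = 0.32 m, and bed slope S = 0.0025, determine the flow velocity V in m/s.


Manning's equation gives V = (1/n) * R^(2/3) * S^(1/2).
First, compute R^(2/3) = 0.32^(2/3) = 0.4678.
Next, S^(1/2) = 0.0025^(1/2) = 0.05.
Then 1/n = 1/0.044 = 22.73.
V = 22.73 * 0.4678 * 0.05 = 0.5316 m/s.

0.5316


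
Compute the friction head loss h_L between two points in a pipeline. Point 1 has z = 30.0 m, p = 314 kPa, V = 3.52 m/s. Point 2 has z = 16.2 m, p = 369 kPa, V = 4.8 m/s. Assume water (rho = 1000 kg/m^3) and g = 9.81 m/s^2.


Total head at each section: H = z + p/(rho*g) + V^2/(2g).
H1 = 30.0 + 314*1000/(1000*9.81) + 3.52^2/(2*9.81)
   = 30.0 + 32.008 + 0.6315
   = 62.64 m.
H2 = 16.2 + 369*1000/(1000*9.81) + 4.8^2/(2*9.81)
   = 16.2 + 37.615 + 1.1743
   = 54.989 m.
h_L = H1 - H2 = 62.64 - 54.989 = 7.651 m.

7.651


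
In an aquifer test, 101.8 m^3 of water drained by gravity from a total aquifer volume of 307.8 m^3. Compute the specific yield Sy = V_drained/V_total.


Specific yield Sy = Volume drained / Total volume.
Sy = 101.8 / 307.8
   = 0.3307.

0.3307


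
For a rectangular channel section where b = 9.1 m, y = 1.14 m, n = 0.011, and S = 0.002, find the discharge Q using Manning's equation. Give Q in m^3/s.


For a rectangular channel, the cross-sectional area A = b * y = 9.1 * 1.14 = 10.37 m^2.
The wetted perimeter P = b + 2y = 9.1 + 2*1.14 = 11.38 m.
Hydraulic radius R = A/P = 10.37/11.38 = 0.9116 m.
Velocity V = (1/n)*R^(2/3)*S^(1/2) = (1/0.011)*0.9116^(2/3)*0.002^(1/2) = 3.8223 m/s.
Discharge Q = A * V = 10.37 * 3.8223 = 39.653 m^3/s.

39.653


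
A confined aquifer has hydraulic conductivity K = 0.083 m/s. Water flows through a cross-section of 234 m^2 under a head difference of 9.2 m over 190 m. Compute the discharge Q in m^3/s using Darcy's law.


Darcy's law: Q = K * A * i, where i = dh/L.
Hydraulic gradient i = 9.2 / 190 = 0.048421.
Q = 0.083 * 234 * 0.048421
  = 0.9404 m^3/s.

0.9404


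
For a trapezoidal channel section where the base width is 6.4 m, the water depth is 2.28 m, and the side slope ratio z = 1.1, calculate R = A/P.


For a trapezoidal section with side slope z:
A = (b + z*y)*y = (6.4 + 1.1*2.28)*2.28 = 20.31 m^2.
P = b + 2*y*sqrt(1 + z^2) = 6.4 + 2*2.28*sqrt(1 + 1.1^2) = 13.179 m.
R = A/P = 20.31 / 13.179 = 1.5411 m.

1.5411


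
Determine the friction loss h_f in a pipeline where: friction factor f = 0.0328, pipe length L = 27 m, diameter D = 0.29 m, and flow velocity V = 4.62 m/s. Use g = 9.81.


Darcy-Weisbach equation: h_f = f * (L/D) * V^2/(2g).
f * L/D = 0.0328 * 27/0.29 = 3.0538.
V^2/(2g) = 4.62^2 / (2*9.81) = 21.3444 / 19.62 = 1.0879 m.
h_f = 3.0538 * 1.0879 = 3.322 m.

3.322


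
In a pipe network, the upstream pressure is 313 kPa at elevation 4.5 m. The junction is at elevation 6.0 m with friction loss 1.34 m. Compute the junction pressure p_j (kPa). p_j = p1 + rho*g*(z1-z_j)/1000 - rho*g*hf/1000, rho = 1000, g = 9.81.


Junction pressure: p_j = p1 + rho*g*(z1 - z_j)/1000 - rho*g*hf/1000.
Elevation term = 1000*9.81*(4.5 - 6.0)/1000 = -14.715 kPa.
Friction term = 1000*9.81*1.34/1000 = 13.145 kPa.
p_j = 313 + -14.715 - 13.145 = 285.14 kPa.

285.14


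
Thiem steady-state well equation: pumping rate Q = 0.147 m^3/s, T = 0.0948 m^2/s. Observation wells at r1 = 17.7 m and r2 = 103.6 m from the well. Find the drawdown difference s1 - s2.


Thiem equation: s1 - s2 = Q/(2*pi*T) * ln(r2/r1).
ln(r2/r1) = ln(103.6/17.7) = 1.767.
Q/(2*pi*T) = 0.147 / (2*pi*0.0948) = 0.147 / 0.5956 = 0.2468.
s1 - s2 = 0.2468 * 1.767 = 0.4361 m.

0.4361


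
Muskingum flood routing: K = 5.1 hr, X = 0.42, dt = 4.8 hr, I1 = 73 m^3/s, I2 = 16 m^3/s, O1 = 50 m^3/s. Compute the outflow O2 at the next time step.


Muskingum coefficients:
denom = 2*K*(1-X) + dt = 2*5.1*(1-0.42) + 4.8 = 10.716.
C0 = (dt - 2*K*X)/denom = (4.8 - 2*5.1*0.42)/10.716 = 0.0482.
C1 = (dt + 2*K*X)/denom = (4.8 + 2*5.1*0.42)/10.716 = 0.8477.
C2 = (2*K*(1-X) - dt)/denom = 0.1041.
O2 = C0*I2 + C1*I1 + C2*O1
   = 0.0482*16 + 0.8477*73 + 0.1041*50
   = 67.86 m^3/s.

67.86


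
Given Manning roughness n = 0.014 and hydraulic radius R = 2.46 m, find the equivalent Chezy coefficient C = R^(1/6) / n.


The Chezy coefficient relates to Manning's n through C = R^(1/6) / n.
R^(1/6) = 2.46^(1/6) = 1.161865.
C = 1.161865 / 0.014 = 82.99 m^(1/2)/s.

82.99


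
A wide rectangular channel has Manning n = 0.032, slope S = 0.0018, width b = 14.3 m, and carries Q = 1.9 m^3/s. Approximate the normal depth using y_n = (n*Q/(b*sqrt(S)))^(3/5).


We use the wide-channel approximation y_n = (n*Q/(b*sqrt(S)))^(3/5).
sqrt(S) = sqrt(0.0018) = 0.042426.
Numerator: n*Q = 0.032 * 1.9 = 0.0608.
Denominator: b*sqrt(S) = 14.3 * 0.042426 = 0.606692.
arg = 0.1002.
y_n = 0.1002^(3/5) = 0.2515 m.

0.2515


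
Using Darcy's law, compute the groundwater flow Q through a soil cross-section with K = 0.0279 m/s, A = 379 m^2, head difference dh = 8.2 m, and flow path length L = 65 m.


Darcy's law: Q = K * A * i, where i = dh/L.
Hydraulic gradient i = 8.2 / 65 = 0.126154.
Q = 0.0279 * 379 * 0.126154
  = 1.334 m^3/s.

1.334


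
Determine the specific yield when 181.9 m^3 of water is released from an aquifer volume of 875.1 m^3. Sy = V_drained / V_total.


Specific yield Sy = Volume drained / Total volume.
Sy = 181.9 / 875.1
   = 0.2079.

0.2079


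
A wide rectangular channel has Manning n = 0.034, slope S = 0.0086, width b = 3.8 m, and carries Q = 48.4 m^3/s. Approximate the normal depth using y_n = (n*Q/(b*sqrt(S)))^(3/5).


We use the wide-channel approximation y_n = (n*Q/(b*sqrt(S)))^(3/5).
sqrt(S) = sqrt(0.0086) = 0.092736.
Numerator: n*Q = 0.034 * 48.4 = 1.6456.
Denominator: b*sqrt(S) = 3.8 * 0.092736 = 0.352397.
arg = 4.6697.
y_n = 4.6697^(3/5) = 2.521 m.

2.521


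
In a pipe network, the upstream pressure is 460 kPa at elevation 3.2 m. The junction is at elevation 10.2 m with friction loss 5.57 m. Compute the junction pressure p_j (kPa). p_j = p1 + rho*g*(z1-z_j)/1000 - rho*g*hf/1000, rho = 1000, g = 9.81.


Junction pressure: p_j = p1 + rho*g*(z1 - z_j)/1000 - rho*g*hf/1000.
Elevation term = 1000*9.81*(3.2 - 10.2)/1000 = -68.67 kPa.
Friction term = 1000*9.81*5.57/1000 = 54.642 kPa.
p_j = 460 + -68.67 - 54.642 = 336.69 kPa.

336.69


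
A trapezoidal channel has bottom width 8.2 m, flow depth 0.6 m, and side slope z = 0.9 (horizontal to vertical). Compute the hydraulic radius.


For a trapezoidal section with side slope z:
A = (b + z*y)*y = (8.2 + 0.9*0.6)*0.6 = 5.244 m^2.
P = b + 2*y*sqrt(1 + z^2) = 8.2 + 2*0.6*sqrt(1 + 0.9^2) = 9.814 m.
R = A/P = 5.244 / 9.814 = 0.5343 m.

0.5343


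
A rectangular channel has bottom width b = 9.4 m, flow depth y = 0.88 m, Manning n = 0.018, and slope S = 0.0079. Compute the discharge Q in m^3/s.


For a rectangular channel, the cross-sectional area A = b * y = 9.4 * 0.88 = 8.27 m^2.
The wetted perimeter P = b + 2y = 9.4 + 2*0.88 = 11.16 m.
Hydraulic radius R = A/P = 8.27/11.16 = 0.7412 m.
Velocity V = (1/n)*R^(2/3)*S^(1/2) = (1/0.018)*0.7412^(2/3)*0.0079^(1/2) = 4.0443 m/s.
Discharge Q = A * V = 8.27 * 4.0443 = 33.454 m^3/s.

33.454


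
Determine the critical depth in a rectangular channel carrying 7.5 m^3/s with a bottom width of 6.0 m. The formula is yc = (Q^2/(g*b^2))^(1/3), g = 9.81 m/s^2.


Using yc = (Q^2 / (g * b^2))^(1/3):
Q^2 = 7.5^2 = 56.25.
g * b^2 = 9.81 * 6.0^2 = 9.81 * 36.0 = 353.16.
Q^2 / (g*b^2) = 56.25 / 353.16 = 0.1593.
yc = 0.1593^(1/3) = 0.5421 m.

0.5421


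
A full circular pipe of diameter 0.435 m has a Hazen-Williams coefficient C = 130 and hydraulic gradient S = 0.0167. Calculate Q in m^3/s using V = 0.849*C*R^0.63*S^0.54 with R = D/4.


For a full circular pipe, R = D/4 = 0.435/4 = 0.1087 m.
V = 0.849 * 130 * 0.1087^0.63 * 0.0167^0.54
  = 0.849 * 130 * 0.247144 * 0.109715
  = 2.9927 m/s.
Pipe area A = pi*D^2/4 = pi*0.435^2/4 = 0.1486 m^2.
Q = A * V = 0.1486 * 2.9927 = 0.4448 m^3/s.

0.4448


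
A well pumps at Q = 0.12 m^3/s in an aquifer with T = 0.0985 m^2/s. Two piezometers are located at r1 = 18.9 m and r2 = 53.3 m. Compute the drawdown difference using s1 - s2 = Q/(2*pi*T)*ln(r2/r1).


Thiem equation: s1 - s2 = Q/(2*pi*T) * ln(r2/r1).
ln(r2/r1) = ln(53.3/18.9) = 1.0368.
Q/(2*pi*T) = 0.12 / (2*pi*0.0985) = 0.12 / 0.6189 = 0.1939.
s1 - s2 = 0.1939 * 1.0368 = 0.201 m.

0.201


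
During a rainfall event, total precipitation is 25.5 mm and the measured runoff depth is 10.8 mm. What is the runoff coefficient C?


The runoff coefficient C = runoff depth / rainfall depth.
C = 10.8 / 25.5
  = 0.4235.

0.4235


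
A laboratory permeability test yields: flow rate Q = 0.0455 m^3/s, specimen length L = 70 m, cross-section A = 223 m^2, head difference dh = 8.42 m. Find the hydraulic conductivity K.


From K = Q*L / (A*dh):
Numerator: Q*L = 0.0455 * 70 = 3.185.
Denominator: A*dh = 223 * 8.42 = 1877.66.
K = 3.185 / 1877.66 = 0.001696 m/s.

0.001696
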